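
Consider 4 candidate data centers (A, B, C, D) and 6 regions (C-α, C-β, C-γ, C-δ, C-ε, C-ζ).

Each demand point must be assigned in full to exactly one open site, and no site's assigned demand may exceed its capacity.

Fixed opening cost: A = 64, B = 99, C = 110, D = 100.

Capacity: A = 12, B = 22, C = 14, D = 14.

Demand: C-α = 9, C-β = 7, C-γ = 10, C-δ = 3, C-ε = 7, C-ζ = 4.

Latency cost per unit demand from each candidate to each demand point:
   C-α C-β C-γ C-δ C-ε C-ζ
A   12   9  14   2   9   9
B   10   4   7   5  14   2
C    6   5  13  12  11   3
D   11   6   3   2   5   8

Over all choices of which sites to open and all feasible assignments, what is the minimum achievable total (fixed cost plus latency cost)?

488

Open {A, B, D}; cheapest assignment that respects the capacities:
  A (cap 12, load 10): C-δ, C-ε — cost 3×2 + 7×9 = 69
  B (cap 22, load 20): C-α, C-β, C-ζ — cost 9×10 + 7×4 + 4×2 = 126
  D (cap 14, load 10): C-γ — cost 10×3 = 30
  Shipping 225, fixed 263 → total 488.
  Any other capacity-feasible assignment to {A, B, D} ships for at least 225.
Compare {A, B, C}: its best feasible assignment gives total 502.
Compare {B, C, D}: its best feasible assignment gives total 510.
Every other set of open sites that can feasibly serve all demand totals ≥ 502 even under its best assignment. Minimum: 488.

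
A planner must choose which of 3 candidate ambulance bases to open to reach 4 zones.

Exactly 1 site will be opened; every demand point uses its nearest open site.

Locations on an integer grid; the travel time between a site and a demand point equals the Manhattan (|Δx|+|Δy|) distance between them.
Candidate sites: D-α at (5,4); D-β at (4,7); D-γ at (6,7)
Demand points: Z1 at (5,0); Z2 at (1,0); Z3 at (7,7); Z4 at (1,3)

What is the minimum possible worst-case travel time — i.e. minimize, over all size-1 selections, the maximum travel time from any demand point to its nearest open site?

8

Open {D-α}.
  Farthest demand point is Z2 at travel time 8 (to D-α); all others are ≤ 8.
With {D-β} the worst case is 10.
With {D-γ} the worst case is 12.
No size-1 selection achieves below 8.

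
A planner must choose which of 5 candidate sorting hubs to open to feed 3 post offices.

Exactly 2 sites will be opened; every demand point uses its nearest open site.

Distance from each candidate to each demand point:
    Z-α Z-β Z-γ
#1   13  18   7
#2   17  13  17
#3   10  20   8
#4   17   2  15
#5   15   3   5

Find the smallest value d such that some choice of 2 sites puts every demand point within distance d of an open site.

Open {#3, #4}.
  Farthest demand point is Z-α at distance 10 (to #3); all others are ≤ 10.
With {#3, #5} the worst case is 10.
With {#1, #2} the worst case is 13.
No size-2 selection achieves below 10.

10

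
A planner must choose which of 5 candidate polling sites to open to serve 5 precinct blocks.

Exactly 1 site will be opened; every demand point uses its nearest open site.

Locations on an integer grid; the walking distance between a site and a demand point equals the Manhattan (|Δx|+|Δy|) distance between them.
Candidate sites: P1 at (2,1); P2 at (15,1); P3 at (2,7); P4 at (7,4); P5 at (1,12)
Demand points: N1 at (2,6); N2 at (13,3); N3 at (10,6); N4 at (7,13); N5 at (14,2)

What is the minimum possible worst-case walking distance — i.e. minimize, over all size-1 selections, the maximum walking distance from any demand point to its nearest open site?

9

Open {P4}.
  Farthest demand point is N4 at walking distance 9 (to P4); all others are ≤ 9.
With {P1} the worst case is 17.
With {P3} the worst case is 17.
No size-1 selection achieves below 9.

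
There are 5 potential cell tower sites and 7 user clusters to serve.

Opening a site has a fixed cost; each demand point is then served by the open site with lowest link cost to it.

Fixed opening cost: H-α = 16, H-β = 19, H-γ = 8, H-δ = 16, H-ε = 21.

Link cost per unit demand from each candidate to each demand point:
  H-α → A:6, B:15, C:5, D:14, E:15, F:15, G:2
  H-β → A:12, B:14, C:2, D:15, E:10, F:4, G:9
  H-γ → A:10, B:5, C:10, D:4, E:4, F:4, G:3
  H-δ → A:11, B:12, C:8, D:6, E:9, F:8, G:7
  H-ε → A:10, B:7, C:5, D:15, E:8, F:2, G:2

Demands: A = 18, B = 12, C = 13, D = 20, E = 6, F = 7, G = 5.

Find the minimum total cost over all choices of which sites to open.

Open {H-α, H-β, H-γ}: assign each demand point to its cheapest open site.
  A→H-α 18×6=108, B→H-γ 12×5=60, C→H-β 13×2=26, D→H-γ 20×4=80, E→H-γ 6×4=24, F→H-β 7×4=28, G→H-α 5×2=10
  link cost 336, fixed 43 → total 379.
Compare {H-α, H-β, H-γ, H-ε}: link cost 322 + fixed 64 = 386.
Compare {H-α, H-β, H-γ, H-δ}: link cost 336 + fixed 59 = 395.
Compare {H-α, H-γ}: link cost 375 + fixed 24 = 399.
All other subsets cost ≥ 386. Minimum total cost: 379.

379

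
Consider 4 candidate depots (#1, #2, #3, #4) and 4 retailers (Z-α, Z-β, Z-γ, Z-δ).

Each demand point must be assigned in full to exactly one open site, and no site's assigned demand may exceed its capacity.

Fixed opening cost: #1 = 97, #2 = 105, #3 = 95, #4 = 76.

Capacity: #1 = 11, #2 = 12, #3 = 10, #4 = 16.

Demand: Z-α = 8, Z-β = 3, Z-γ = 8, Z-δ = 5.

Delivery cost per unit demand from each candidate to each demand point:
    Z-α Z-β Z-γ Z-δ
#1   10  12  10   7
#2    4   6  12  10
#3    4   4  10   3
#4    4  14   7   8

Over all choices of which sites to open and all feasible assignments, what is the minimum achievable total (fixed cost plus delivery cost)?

286

Open {#3, #4}; cheapest assignment that respects the capacities:
  #3 (cap 10, load 8): Z-β, Z-δ — cost 3×4 + 5×3 = 27
  #4 (cap 16, load 16): Z-α, Z-γ — cost 8×4 + 8×7 = 88
  Shipping 115, fixed 171 → total 286.
  Any other capacity-feasible assignment to {#3, #4} ships for at least 115.
Compare {#2, #4}: its best feasible assignment gives total 327.
Compare {#1, #4}: its best feasible assignment gives total 332.
Every other set of open sites that can feasibly serve all demand totals ≥ 327 even under its best assignment. Minimum: 286.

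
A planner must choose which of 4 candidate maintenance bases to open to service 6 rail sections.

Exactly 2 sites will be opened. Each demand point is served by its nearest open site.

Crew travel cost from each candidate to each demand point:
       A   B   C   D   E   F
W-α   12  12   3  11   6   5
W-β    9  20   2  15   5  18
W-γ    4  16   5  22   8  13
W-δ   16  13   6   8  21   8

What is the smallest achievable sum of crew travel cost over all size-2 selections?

Open {W-α, W-γ}.
  A→W-γ 4, B→W-α 12, C→W-α 3, D→W-α 11, E→W-α 6, F→W-α 5  ⇒ total 41.
Compare {W-α, W-β}: total 44.
Compare {W-β, W-δ}: total 45.
No size-2 selection does better; minimum is 41.

41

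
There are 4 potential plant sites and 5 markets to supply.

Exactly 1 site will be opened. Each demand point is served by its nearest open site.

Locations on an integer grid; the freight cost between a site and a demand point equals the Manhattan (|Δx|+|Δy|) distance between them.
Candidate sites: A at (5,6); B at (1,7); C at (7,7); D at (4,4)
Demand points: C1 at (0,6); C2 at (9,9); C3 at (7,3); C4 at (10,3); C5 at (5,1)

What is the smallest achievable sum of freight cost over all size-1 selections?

30

Open {A}.
  C1→A 5, C2→A 7, C3→A 5, C4→A 8, C5→A 5  ⇒ total 30.
Compare {C}: total 31.
Compare {D}: total 31.
No size-1 selection does better; minimum is 30.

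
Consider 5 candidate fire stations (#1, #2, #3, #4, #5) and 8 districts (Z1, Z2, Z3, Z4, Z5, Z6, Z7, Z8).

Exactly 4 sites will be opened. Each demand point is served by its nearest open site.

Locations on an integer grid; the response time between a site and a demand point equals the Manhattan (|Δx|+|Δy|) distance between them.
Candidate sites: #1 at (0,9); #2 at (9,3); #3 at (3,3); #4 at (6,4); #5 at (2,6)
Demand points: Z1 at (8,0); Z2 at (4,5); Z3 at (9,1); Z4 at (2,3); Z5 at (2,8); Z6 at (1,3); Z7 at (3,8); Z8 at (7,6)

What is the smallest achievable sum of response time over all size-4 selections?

20

Open {#2, #3, #4, #5}.
  Z1→#2 4, Z2→#3 3, Z3→#2 2, Z4→#3 1, Z5→#5 2, Z6→#3 2, Z7→#5 3, Z8→#4 3  ⇒ total 20.
Compare {#1, #2, #3, #4}: total 22.
Compare {#1, #2, #3, #5}: total 22.
No size-4 selection does better; minimum is 20.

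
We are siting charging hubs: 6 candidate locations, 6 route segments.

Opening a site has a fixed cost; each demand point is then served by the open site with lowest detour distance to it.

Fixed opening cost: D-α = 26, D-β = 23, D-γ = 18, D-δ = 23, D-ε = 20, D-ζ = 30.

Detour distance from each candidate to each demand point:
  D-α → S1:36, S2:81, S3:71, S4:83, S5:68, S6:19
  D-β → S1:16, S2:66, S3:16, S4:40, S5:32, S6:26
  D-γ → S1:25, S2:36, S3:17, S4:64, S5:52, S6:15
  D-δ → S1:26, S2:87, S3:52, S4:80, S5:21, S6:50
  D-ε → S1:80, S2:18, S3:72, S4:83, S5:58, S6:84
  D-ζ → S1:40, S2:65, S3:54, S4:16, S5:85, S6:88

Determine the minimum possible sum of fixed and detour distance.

191

Open {D-β, D-ε}: assign each demand point to its cheapest open site.
  S1→D-β 16, S2→D-ε 18, S3→D-β 16, S4→D-β 40, S5→D-β 32, S6→D-β 26
  detour distance 148, fixed 43 → total 191.
Compare {D-β, D-γ}: detour distance 155 + fixed 41 = 196.
Compare {D-β, D-ε, D-ζ}: detour distance 124 + fixed 73 = 197.
Compare {D-β, D-γ, D-ε}: detour distance 137 + fixed 61 = 198.
All other subsets cost ≥ 196. Minimum total cost: 191.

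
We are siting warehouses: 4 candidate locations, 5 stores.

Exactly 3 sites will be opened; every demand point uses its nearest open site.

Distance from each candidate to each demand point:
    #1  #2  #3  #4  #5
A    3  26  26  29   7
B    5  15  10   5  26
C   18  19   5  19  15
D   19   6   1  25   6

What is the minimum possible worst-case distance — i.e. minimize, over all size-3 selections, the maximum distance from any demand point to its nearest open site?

Open {A, B, D}.
  Farthest demand point is #2 at distance 6 (to D); all others are ≤ 6.
With {B, C, D} the worst case is 6.
With {A, B, C} the worst case is 15.
No size-3 selection achieves below 6.

6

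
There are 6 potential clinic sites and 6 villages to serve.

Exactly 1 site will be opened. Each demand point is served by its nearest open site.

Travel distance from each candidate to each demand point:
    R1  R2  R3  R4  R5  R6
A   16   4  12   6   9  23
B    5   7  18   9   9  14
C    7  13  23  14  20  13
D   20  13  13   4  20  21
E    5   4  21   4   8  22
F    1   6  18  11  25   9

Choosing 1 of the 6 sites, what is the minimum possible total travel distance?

62

Open {B}.
  R1→B 5, R2→B 7, R3→B 18, R4→B 9, R5→B 9, R6→B 14  ⇒ total 62.
Compare {E}: total 64.
Compare {A}: total 70.
No size-1 selection does better; minimum is 62.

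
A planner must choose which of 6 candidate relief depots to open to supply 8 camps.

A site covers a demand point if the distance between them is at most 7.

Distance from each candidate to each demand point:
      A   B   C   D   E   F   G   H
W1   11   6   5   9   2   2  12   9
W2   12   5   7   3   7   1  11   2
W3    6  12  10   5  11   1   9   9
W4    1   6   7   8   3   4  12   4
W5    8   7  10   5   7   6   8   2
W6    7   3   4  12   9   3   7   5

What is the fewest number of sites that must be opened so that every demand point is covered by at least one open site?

2

Coverage sets (demand points within 7 of each site):
  W1: {B, C, E, F}
  W2: {B, C, D, E, F, H}
  W3: {A, D, F}
  W4: {A, B, C, E, F, H}
  W5: {B, D, E, F, H}
  W6: {A, B, C, F, G, H}
No single site covers all 8 demand points.
But {W2, W6} covers everything, so the minimum is 2.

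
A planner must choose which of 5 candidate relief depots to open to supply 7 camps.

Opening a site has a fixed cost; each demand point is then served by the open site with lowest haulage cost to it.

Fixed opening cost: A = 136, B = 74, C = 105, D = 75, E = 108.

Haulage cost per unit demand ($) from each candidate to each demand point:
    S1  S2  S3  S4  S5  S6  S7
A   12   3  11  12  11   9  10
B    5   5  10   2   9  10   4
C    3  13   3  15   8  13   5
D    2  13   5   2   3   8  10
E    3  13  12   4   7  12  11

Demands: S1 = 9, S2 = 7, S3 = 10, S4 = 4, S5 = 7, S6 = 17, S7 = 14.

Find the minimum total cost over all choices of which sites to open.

473

Open {B, D}: assign each demand point to its cheapest open site.
  S1→D 9×2=18, S2→B 7×5=35, S3→D 10×5=50, S4→B 4×2=8, S5→D 7×3=21, S6→D 17×8=136, S7→B 14×4=56
  haulage cost 324, fixed 149 → total 473.
Compare {D}: haulage cost 464 + fixed 75 = 539.
Compare {B}: haulage cost 477 + fixed 74 = 551.
Compare {C, D}: haulage cost 374 + fixed 180 = 554.
All other subsets cost ≥ 539. Minimum total cost: 473.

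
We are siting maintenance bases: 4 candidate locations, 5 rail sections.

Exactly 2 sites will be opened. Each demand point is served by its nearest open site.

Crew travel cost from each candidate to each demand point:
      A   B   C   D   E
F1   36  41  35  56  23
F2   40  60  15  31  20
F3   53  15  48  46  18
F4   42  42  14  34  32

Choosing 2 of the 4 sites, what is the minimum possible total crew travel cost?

119

Open {F2, F3}.
  A→F2 40, B→F3 15, C→F2 15, D→F2 31, E→F3 18  ⇒ total 119.
Compare {F3, F4}: total 123.
Compare {F1, F2}: total 143.
No size-2 selection does better; minimum is 119.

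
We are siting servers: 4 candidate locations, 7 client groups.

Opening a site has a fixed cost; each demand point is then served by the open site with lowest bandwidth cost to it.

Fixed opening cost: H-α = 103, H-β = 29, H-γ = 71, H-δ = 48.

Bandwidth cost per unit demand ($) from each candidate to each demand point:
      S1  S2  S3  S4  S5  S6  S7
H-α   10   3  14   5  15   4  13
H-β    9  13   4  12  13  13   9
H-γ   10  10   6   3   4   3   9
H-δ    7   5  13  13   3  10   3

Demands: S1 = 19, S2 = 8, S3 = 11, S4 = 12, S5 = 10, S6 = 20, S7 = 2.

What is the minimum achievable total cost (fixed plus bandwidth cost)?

490

Open {H-γ, H-δ}: assign each demand point to its cheapest open site.
  S1→H-δ 19×7=133, S2→H-δ 8×5=40, S3→H-γ 11×6=66, S4→H-γ 12×3=36, S5→H-δ 10×3=30, S6→H-γ 20×3=60, S7→H-δ 2×3=6
  bandwidth cost 371, fixed 119 → total 490.
Compare {H-β, H-γ, H-δ}: bandwidth cost 349 + fixed 148 = 497.
Compare {H-β, H-γ}: bandwidth cost 449 + fixed 100 = 549.
Compare {H-α, H-β, H-δ}: bandwidth cost 377 + fixed 180 = 557.
All other subsets cost ≥ 497. Minimum total cost: 490.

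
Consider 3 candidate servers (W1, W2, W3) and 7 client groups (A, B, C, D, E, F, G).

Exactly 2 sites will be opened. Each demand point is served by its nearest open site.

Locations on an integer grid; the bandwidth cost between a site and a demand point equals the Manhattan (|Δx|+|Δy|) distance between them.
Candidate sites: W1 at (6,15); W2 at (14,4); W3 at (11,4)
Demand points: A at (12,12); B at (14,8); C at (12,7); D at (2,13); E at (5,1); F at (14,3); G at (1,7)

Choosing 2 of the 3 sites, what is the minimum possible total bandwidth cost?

Open {W1, W2}.
  A→W1 9, B→W2 4, C→W2 5, D→W1 6, E→W2 12, F→W2 1, G→W1 13  ⇒ total 50.
Compare {W1, W3}: total 52.
Compare {W2, W3}: total 58.

50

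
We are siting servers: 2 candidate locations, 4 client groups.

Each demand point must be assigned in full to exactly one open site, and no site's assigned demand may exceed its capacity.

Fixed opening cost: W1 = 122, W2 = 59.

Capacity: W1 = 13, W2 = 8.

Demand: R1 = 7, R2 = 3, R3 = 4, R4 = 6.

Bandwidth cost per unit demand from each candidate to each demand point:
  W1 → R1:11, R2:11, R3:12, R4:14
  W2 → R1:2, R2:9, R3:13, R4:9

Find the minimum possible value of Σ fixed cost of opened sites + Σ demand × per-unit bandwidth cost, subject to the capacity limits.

Open {W1, W2}; cheapest assignment that respects the capacities:
  W1 (cap 13, load 13): R2, R3, R4 — cost 3×11 + 4×12 + 6×14 = 165
  W2 (cap 8, load 7): R1 — cost 7×2 = 14
  Shipping 179, fixed 181 → total 360.
  Any other capacity-feasible assignment to {W1, W2} ships for at least 179.
Total demand is 20 and no other set of sites has combined capacity ≥ 20, so {W1, W2} is the only feasible choice of open sites. Minimum: 360.

360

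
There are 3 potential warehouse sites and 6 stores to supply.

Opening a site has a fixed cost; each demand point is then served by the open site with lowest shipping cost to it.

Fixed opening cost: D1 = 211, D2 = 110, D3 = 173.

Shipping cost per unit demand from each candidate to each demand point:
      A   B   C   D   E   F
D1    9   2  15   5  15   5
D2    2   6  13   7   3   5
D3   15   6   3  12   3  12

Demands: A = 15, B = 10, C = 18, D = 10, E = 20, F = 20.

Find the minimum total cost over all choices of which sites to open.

657

Open {D2, D3}: assign each demand point to its cheapest open site.
  A→D2 15×2=30, B→D2 10×6=60, C→D3 18×3=54, D→D2 10×7=70, E→D2 20×3=60, F→D2 20×5=100
  shipping cost 374, fixed 283 → total 657.
Compare {D2}: shipping cost 554 + fixed 110 = 664.
Compare {D1, D3}: shipping cost 419 + fixed 384 = 803.
Compare {D1, D2, D3}: shipping cost 314 + fixed 494 = 808.
All other subsets cost ≥ 664. Minimum total cost: 657.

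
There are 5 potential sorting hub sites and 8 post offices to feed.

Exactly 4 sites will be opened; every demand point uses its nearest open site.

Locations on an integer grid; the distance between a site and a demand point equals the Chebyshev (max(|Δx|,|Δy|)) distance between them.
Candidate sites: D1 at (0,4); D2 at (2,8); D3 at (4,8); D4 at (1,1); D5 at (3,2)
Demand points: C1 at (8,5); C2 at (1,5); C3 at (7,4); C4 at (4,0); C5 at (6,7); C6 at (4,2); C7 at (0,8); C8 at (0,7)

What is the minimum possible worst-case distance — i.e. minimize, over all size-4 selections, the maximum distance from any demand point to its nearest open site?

4

Open {D1, D2, D3, D4}.
  Farthest demand point is C1 at distance 4 (to D3); all others are ≤ 4.
With {D1, D2, D3, D5} the worst case is 4.
With {D1, D3, D4, D5} the worst case is 4.
No size-4 selection achieves below 4.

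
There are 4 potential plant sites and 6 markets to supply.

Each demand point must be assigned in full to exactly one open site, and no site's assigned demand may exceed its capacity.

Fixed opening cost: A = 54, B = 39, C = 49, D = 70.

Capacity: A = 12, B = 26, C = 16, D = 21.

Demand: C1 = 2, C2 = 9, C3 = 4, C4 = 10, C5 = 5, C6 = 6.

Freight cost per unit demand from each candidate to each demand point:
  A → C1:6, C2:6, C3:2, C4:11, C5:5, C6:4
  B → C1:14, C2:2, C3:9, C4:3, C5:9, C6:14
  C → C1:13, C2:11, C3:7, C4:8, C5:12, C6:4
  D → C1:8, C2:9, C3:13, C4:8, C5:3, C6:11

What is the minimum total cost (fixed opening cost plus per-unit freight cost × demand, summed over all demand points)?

230

Open {A, B}; cheapest assignment that respects the capacities:
  A (cap 12, load 12): C1, C3, C6 — cost 2×6 + 4×2 + 6×4 = 44
  B (cap 26, load 24): C2, C4, C5 — cost 9×2 + 10×3 + 5×9 = 93
  Shipping 137, fixed 93 → total 230.
  Any other capacity-feasible assignment to {A, B} ships for at least 137.
Compare {B, C}: its best feasible assignment gives total 259.
Compare {A, B, C}: its best feasible assignment gives total 259.
Every other set of open sites that can feasibly serve all demand totals ≥ 259 even under its best assignment. Minimum: 230.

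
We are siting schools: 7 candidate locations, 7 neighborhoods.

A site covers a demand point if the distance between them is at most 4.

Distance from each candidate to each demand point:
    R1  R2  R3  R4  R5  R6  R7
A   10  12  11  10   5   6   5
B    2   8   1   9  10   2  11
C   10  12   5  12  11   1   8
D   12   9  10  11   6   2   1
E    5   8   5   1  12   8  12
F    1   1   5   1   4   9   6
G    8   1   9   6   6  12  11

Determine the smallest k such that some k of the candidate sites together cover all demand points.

3

Coverage sets (demand points within 4 of each site):
  A: {}
  B: {R1, R3, R6}
  C: {R6}
  D: {R6, R7}
  E: {R4}
  F: {R1, R2, R4, R5}
  G: {R2}
No 2 sites suffice: every size-2 union leaves at least one demand point uncovered.
But {B, D, F} covers everything, so the minimum is 3.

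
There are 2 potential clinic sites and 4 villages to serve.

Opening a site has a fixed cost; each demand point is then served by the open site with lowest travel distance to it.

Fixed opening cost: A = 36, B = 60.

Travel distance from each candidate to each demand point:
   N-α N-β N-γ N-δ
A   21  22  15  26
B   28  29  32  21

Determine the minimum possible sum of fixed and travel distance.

Open {A}: assign each demand point to its cheapest open site.
  N-α→A 21, N-β→A 22, N-γ→A 15, N-δ→A 26
  travel distance 84, fixed 36 → total 120.
Compare {B}: travel distance 110 + fixed 60 = 170.
Compare {A, B}: travel distance 79 + fixed 96 = 175.

120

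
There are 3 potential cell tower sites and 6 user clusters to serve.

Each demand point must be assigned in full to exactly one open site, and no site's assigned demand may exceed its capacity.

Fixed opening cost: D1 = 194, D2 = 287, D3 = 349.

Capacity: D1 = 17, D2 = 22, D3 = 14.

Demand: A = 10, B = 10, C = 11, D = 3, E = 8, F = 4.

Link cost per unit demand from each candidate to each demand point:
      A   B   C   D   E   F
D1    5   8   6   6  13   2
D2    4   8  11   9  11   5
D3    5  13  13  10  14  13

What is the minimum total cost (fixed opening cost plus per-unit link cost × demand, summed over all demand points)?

1149

Open {D1, D2, D3}; cheapest assignment that respects the capacities:
  D1 (cap 17, load 15): C, F — cost 11×6 + 4×2 = 74
  D2 (cap 22, load 21): B, D, E — cost 10×8 + 3×9 + 8×11 = 195
  D3 (cap 14, load 10): A — cost 10×5 = 50
  Shipping 319, fixed 830 → total 1149.
  Any other capacity-feasible assignment to {D1, D2, D3} ships for at least 319.
Total demand is 46 and no other set of sites has combined capacity ≥ 46, so {D1, D2, D3} is the only feasible choice of open sites. Minimum: 1149.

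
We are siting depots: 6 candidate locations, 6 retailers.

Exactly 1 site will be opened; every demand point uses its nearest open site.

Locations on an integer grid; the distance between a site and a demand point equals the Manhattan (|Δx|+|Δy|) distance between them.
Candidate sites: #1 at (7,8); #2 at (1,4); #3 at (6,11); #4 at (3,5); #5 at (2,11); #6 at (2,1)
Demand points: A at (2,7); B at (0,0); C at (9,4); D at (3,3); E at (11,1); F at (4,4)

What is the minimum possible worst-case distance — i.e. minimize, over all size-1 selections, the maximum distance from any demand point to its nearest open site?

10

Open {#6}.
  Farthest demand point is C at distance 10 (to #6); all others are ≤ 10.
With {#4} the worst case is 12.
With {#2} the worst case is 13.
No size-1 selection achieves below 10.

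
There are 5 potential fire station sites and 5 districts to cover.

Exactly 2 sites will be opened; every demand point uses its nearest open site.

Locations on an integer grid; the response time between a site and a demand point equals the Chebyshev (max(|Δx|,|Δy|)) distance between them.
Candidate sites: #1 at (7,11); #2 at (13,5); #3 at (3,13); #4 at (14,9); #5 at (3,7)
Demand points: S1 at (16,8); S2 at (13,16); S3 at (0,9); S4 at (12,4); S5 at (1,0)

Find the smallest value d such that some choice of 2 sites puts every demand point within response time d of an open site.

7

Open {#4, #5}.
  Farthest demand point is S2 at response time 7 (to #4); all others are ≤ 7.
With {#1, #5} the worst case is 9.
With {#2, #5} the worst case is 10.
No size-2 selection achieves below 7.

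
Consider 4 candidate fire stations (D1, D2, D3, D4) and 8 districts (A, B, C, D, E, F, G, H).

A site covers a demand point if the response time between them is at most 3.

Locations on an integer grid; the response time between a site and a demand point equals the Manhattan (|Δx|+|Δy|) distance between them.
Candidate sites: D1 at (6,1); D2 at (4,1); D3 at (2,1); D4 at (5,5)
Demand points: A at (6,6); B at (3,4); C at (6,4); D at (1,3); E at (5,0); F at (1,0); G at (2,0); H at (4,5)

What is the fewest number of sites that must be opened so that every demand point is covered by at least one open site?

Coverage sets (demand points within 3 of each site):
  D1: {C, E}
  D2: {E, G}
  D3: {D, F, G}
  D4: {A, B, C, H}
No 2 sites suffice: every size-2 union leaves at least one demand point uncovered.
But {D1, D3, D4} covers everything, so the minimum is 3.

3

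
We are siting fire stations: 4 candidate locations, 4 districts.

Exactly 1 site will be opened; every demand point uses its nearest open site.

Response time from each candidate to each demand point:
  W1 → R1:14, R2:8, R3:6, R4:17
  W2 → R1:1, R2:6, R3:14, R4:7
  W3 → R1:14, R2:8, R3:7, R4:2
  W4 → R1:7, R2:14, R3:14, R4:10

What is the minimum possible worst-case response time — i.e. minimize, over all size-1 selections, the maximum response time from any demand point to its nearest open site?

14

Open {W2}.
  Farthest demand point is R3 at response time 14 (to W2); all others are ≤ 14.
With {W3} the worst case is 14.
With {W4} the worst case is 14.
No size-1 selection achieves below 14.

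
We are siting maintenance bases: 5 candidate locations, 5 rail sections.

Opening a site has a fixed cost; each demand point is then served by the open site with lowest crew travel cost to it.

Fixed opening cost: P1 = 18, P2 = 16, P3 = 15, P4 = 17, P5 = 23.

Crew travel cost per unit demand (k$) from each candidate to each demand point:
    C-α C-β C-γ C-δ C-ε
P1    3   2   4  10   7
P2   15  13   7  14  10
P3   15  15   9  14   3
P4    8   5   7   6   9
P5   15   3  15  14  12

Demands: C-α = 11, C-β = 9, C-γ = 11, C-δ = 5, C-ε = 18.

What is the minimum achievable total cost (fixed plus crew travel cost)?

Open {P1, P3, P4}: assign each demand point to its cheapest open site.
  C-α→P1 11×3=33, C-β→P1 9×2=18, C-γ→P1 11×4=44, C-δ→P4 5×6=30, C-ε→P3 18×3=54
  crew travel cost 179, fixed 50 → total 229.
Compare {P1, P3}: crew travel cost 199 + fixed 33 = 232.
Compare {P1, P2, P3, P4}: crew travel cost 179 + fixed 66 = 245.
Compare {P1, P2, P3}: crew travel cost 199 + fixed 49 = 248.
All other subsets cost ≥ 232. Minimum total cost: 229.

229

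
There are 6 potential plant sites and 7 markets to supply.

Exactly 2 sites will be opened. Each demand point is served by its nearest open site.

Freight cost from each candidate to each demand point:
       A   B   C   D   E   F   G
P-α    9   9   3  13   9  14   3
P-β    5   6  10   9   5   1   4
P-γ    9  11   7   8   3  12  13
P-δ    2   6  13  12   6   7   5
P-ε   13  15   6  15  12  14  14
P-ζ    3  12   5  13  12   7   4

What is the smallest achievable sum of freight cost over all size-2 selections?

32

Open {P-α, P-β}.
  A→P-β 5, B→P-β 6, C→P-α 3, D→P-β 9, E→P-β 5, F→P-β 1, G→P-α 3  ⇒ total 32.
Compare {P-β, P-ζ}: total 33.
Compare {P-β, P-γ}: total 34.
No size-2 selection does better; minimum is 32.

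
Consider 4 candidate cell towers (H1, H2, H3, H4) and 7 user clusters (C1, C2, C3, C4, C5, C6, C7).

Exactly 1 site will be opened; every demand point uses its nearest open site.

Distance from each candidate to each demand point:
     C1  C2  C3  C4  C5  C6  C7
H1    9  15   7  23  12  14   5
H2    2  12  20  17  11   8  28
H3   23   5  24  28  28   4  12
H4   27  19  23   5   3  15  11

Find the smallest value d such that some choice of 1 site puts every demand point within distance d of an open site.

23

Open {H1}.
  Farthest demand point is C4 at distance 23 (to H1); all others are ≤ 23.
With {H4} the worst case is 27.
With {H2} the worst case is 28.
No size-1 selection achieves below 23.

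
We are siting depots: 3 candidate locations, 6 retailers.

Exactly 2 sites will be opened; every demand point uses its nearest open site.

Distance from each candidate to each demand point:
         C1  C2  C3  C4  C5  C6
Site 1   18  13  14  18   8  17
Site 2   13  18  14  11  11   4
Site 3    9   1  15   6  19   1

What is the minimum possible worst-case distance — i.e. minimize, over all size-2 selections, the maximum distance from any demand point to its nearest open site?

14

Open {Site 1, Site 2}.
  Farthest demand point is C3 at distance 14 (to Site 1); all others are ≤ 14.
With {Site 1, Site 3} the worst case is 14.
With {Site 2, Site 3} the worst case is 14.
No size-2 selection achieves below 14.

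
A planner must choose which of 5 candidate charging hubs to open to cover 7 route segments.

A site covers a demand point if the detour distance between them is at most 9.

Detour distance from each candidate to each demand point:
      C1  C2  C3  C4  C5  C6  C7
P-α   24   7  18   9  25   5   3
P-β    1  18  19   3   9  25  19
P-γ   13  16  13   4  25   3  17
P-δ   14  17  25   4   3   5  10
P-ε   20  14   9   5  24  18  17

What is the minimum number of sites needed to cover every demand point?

3

Coverage sets (demand points within 9 of each site):
  P-α: {C2, C4, C6, C7}
  P-β: {C1, C4, C5}
  P-γ: {C4, C6}
  P-δ: {C4, C5, C6}
  P-ε: {C3, C4}
No 2 sites suffice: every size-2 union leaves at least one demand point uncovered.
But {P-α, P-β, P-ε} covers everything, so the minimum is 3.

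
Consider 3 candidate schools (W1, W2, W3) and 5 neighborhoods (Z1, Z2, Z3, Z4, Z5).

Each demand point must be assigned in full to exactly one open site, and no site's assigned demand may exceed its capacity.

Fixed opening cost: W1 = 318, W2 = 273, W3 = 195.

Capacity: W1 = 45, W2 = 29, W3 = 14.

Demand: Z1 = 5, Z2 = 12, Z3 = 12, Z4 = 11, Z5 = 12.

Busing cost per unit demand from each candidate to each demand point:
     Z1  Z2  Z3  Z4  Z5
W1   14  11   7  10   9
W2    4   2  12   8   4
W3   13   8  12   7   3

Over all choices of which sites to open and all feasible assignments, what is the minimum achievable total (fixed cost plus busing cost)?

Open {W1, W2}; cheapest assignment that respects the capacities:
  W1 (cap 45, load 23): Z3, Z4 — cost 12×7 + 11×10 = 194
  W2 (cap 29, load 29): Z1, Z2, Z5 — cost 5×4 + 12×2 + 12×4 = 92
  Shipping 286, fixed 591 → total 877.
  Any other capacity-feasible assignment to {W1, W2} ships for at least 286.
Compare {W1, W3}: its best feasible assignment gives total 945.
Compare {W1, W2, W3}: its best feasible assignment gives total 1038.
Every other set of open sites that can feasibly serve all demand totals ≥ 945 even under its best assignment. Minimum: 877.

877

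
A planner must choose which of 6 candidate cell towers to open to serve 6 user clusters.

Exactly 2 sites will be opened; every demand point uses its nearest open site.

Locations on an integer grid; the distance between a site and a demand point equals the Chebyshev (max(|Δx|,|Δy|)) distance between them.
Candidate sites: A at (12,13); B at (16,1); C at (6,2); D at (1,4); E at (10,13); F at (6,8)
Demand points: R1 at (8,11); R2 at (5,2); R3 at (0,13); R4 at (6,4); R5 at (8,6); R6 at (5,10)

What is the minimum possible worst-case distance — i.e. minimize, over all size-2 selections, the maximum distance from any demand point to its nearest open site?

Open {A, F}.
  Farthest demand point is R2 at distance 6 (to F); all others are ≤ 6.
With {B, F} the worst case is 6.
With {C, F} the worst case is 6.
No size-2 selection achieves below 6.

6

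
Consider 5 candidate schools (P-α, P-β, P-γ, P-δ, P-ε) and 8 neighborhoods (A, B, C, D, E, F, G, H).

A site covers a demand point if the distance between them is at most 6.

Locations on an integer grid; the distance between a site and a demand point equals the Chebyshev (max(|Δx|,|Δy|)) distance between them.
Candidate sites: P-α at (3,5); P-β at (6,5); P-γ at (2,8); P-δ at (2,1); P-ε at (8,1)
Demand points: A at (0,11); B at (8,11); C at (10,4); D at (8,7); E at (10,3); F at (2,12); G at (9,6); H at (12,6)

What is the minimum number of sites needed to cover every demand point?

2

Coverage sets (demand points within 6 of each site):
  P-α: {A, B, D, G}
  P-β: {A, B, C, D, E, G, H}
  P-γ: {A, B, D, F}
  P-δ: {D}
  P-ε: {C, D, E, G, H}
No single site covers all 8 demand points.
But {P-β, P-γ} covers everything, so the minimum is 2.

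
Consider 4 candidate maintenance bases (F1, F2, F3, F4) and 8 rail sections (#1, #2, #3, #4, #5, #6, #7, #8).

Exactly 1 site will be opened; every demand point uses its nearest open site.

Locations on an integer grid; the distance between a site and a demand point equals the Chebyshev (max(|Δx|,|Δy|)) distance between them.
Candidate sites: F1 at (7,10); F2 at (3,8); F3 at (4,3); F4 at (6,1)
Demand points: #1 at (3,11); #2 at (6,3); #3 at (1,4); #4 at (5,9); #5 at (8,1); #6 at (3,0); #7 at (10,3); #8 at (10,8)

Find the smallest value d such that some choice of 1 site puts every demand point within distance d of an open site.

Open {F2}.
  Farthest demand point is #6 at distance 8 (to F2); all others are ≤ 8.
With {F3} the worst case is 8.
With {F1} the worst case is 10.
No size-1 selection achieves below 8.

8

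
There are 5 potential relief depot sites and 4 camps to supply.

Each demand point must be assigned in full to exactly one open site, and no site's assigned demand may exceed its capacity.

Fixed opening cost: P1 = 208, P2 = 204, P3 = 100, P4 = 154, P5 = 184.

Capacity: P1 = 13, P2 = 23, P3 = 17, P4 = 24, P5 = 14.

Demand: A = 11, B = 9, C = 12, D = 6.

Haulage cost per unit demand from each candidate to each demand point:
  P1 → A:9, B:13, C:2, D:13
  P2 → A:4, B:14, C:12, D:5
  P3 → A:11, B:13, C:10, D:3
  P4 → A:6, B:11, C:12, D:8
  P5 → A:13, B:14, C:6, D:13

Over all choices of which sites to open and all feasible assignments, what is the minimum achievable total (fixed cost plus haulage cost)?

599

Open {P3, P4}; cheapest assignment that respects the capacities:
  P3 (cap 17, load 15): B, D — cost 9×13 + 6×3 = 135
  P4 (cap 24, load 23): A, C — cost 11×6 + 12×12 = 210
  Shipping 345, fixed 254 → total 599.
  Any other capacity-feasible assignment to {P3, P4} ships for at least 345.
Compare {P2, P3}: its best feasible assignment gives total 627.
Compare {P1, P3, P4}: its best feasible assignment gives total 669.
Every other set of open sites that can feasibly serve all demand totals ≥ 627 even under its best assignment. Minimum: 599.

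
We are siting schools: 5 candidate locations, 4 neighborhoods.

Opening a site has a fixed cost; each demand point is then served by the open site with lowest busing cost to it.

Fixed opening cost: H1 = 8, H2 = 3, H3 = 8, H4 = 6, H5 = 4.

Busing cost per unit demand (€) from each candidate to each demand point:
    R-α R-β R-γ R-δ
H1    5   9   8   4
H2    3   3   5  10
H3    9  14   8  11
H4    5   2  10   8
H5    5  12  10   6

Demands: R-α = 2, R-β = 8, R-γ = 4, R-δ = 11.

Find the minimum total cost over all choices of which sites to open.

103

Open {H1, H2, H4}: assign each demand point to its cheapest open site.
  R-α→H2 2×3=6, R-β→H4 8×2=16, R-γ→H2 4×5=20, R-δ→H1 11×4=44
  busing cost 86, fixed 17 → total 103.
Compare {H1, H2}: busing cost 94 + fixed 11 = 105.
Compare {H1, H2, H4, H5}: busing cost 86 + fixed 21 = 107.
Compare {H1, H2, H5}: busing cost 94 + fixed 15 = 109.
All other subsets cost ≥ 105. Minimum total cost: 103.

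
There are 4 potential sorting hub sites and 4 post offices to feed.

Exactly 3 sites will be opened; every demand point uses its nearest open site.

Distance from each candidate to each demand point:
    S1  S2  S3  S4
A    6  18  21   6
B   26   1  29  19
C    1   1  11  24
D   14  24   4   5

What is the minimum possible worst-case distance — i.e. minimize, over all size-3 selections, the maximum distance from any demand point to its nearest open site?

5

Open {A, C, D}.
  Farthest demand point is S4 at distance 5 (to D); all others are ≤ 5.
With {B, C, D} the worst case is 5.
With {A, B, D} the worst case is 6.
No size-3 selection achieves below 5.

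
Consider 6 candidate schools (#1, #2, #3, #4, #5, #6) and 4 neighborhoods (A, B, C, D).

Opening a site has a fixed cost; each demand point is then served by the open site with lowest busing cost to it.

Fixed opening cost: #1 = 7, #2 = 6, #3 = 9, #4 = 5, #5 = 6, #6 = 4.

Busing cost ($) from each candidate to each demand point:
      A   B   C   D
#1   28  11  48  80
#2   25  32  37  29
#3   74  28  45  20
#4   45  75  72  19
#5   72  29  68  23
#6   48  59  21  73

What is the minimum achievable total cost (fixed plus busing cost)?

Open {#1, #4, #6}: assign each demand point to its cheapest open site.
  A→#1 28, B→#1 11, C→#6 21, D→#4 19
  busing cost 79, fixed 16 → total 95.
Compare {#1, #2, #4, #6}: busing cost 76 + fixed 22 = 98.
Compare {#1, #3, #6}: busing cost 80 + fixed 20 = 100.
Compare {#1, #5, #6}: busing cost 83 + fixed 17 = 100.
All other subsets cost ≥ 98. Minimum total cost: 95.

95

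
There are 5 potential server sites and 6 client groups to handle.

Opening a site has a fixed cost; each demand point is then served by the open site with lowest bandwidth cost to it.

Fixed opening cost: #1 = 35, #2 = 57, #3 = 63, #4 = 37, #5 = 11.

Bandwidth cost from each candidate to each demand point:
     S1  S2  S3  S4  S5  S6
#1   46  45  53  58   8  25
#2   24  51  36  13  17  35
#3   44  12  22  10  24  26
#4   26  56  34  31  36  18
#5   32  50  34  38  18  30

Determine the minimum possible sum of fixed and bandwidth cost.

Open {#3, #5}: assign each demand point to its cheapest open site.
  S1→#5 32, S2→#3 12, S3→#3 22, S4→#3 10, S5→#5 18, S6→#3 26
  bandwidth cost 120, fixed 74 → total 194.
Compare {#3}: bandwidth cost 138 + fixed 63 = 201.
Compare {#3, #4}: bandwidth cost 112 + fixed 100 = 212.
Compare {#5}: bandwidth cost 202 + fixed 11 = 213.
All other subsets cost ≥ 201. Minimum total cost: 194.

194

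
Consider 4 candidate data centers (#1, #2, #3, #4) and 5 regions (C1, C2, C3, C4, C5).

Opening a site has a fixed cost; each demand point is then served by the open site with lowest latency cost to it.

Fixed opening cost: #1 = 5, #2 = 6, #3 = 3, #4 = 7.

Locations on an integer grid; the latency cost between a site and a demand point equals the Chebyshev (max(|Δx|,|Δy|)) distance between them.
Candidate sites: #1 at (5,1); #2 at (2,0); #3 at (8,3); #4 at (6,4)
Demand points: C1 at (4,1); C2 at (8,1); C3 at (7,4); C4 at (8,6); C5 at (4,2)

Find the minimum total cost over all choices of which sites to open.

16

Open {#1, #3}: assign each demand point to its cheapest open site.
  C1→#1 1, C2→#3 2, C3→#3 1, C4→#3 3, C5→#1 1
  latency cost 8, fixed 8 → total 16.
Compare {#3}: latency cost 14 + fixed 3 = 17.
Compare {#1}: latency cost 13 + fixed 5 = 18.
Compare {#4}: latency cost 11 + fixed 7 = 18.
All other subsets cost ≥ 17. Minimum total cost: 16.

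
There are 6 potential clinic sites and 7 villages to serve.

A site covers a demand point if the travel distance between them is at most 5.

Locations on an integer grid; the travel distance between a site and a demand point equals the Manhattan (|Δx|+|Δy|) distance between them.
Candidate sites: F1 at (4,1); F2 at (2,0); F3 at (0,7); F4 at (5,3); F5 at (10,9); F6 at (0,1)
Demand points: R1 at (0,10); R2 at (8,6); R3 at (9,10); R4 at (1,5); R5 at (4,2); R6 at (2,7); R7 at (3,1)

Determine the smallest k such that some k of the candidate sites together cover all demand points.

3

Coverage sets (demand points within 5 of each site):
  F1: {R5, R7}
  F2: {R5, R7}
  F3: {R1, R4, R6}
  F4: {R5, R7}
  F5: {R2, R3}
  F6: {R4, R5, R7}
No 2 sites suffice: every size-2 union leaves at least one demand point uncovered.
But {F1, F3, F5} covers everything, so the minimum is 3.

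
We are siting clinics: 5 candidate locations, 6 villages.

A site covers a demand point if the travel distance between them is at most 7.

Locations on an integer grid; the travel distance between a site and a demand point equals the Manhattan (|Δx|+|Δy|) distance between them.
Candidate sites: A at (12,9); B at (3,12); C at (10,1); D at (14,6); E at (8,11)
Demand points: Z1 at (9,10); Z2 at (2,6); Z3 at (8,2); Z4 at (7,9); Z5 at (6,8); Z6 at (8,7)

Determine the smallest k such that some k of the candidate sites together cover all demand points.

Coverage sets (demand points within 7 of each site):
  A: {Z1, Z4, Z5, Z6}
  B: {Z2, Z4, Z5}
  C: {Z3}
  D: {Z6}
  E: {Z1, Z4, Z5, Z6}
No 2 sites suffice: every size-2 union leaves at least one demand point uncovered.
But {A, B, C} covers everything, so the minimum is 3.

3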